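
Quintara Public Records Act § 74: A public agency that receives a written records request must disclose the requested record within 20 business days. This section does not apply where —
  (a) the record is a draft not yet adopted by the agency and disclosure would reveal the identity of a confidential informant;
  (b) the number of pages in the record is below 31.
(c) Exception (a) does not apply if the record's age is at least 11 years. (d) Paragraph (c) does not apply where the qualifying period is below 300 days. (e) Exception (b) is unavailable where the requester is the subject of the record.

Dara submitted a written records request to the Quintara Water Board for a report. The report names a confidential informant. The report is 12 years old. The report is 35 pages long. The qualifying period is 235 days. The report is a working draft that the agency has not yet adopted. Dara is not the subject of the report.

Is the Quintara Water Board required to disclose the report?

Exception (a): the report is an unadopted draft; the report names a confidential informant — every condition holds. Under paragraphs (c)–(d): (c) applies (the record's age is 12 years, meeting the 11 years threshold), but is itself disapplied by (d): (d) operates against (c): the qualifying period is 235 days, below the 300 days limit. Exception (a) stands.
Exception (b) does not apply: the number of pages in the record is 35, not below 31.

No — exception (a) applies; the Quintara Water Board is not required to disclose the report.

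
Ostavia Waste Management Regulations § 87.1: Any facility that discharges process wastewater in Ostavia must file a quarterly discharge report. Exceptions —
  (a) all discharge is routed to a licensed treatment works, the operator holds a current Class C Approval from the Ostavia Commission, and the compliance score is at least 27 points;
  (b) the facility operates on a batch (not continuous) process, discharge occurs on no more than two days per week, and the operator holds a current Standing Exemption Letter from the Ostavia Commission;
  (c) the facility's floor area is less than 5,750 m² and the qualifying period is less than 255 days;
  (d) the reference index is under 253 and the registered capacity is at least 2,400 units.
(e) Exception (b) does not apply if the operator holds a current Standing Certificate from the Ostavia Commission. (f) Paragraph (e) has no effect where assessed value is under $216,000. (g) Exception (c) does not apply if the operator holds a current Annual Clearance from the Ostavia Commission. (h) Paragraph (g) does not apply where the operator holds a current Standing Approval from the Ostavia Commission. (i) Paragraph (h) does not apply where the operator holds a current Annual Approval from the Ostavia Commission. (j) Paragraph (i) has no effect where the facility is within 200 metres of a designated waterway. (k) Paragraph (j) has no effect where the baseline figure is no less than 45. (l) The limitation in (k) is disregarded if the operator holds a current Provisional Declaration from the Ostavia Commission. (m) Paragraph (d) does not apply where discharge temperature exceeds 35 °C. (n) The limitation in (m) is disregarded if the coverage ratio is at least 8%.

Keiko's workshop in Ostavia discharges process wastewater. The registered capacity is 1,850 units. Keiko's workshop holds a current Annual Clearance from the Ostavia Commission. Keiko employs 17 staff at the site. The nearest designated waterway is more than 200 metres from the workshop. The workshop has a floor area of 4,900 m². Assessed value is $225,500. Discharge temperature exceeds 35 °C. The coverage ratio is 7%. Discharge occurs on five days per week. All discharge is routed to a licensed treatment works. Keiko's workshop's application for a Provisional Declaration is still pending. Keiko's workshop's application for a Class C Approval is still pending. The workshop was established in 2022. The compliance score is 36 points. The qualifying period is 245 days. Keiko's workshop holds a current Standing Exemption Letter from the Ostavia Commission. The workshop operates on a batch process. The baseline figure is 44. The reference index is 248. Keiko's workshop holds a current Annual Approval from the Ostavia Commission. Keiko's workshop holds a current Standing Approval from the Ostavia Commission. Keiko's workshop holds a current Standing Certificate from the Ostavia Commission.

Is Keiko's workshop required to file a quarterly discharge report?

Yes — Keiko's workshop must file a quarterly discharge report.

Exception (a) does not apply: the Class C Approval is not current.
Exception (b) fails — discharge occurs on five days per week.
Exception (c): the facility's floor area is 4,900 m², less than the 5,750 m² limit; the qualifying period is 245 days, less than the 255 days limit — every condition holds. But applying paragraphs (g)–(l): (g) operates against (c): a current Annual Clearance is held. (h) is engaged (a current Standing Approval is held), but yields to (i): (i) applies — a current Annual Approval is held. (j) is not triggered (the workshop is more than 200 m from any designated waterway), so (i) stands. Exception (c) does not apply.
Exception (d) does not apply: the registered capacity is 1,850 units, short of 2,400 units.
No exception displaces § 87.1.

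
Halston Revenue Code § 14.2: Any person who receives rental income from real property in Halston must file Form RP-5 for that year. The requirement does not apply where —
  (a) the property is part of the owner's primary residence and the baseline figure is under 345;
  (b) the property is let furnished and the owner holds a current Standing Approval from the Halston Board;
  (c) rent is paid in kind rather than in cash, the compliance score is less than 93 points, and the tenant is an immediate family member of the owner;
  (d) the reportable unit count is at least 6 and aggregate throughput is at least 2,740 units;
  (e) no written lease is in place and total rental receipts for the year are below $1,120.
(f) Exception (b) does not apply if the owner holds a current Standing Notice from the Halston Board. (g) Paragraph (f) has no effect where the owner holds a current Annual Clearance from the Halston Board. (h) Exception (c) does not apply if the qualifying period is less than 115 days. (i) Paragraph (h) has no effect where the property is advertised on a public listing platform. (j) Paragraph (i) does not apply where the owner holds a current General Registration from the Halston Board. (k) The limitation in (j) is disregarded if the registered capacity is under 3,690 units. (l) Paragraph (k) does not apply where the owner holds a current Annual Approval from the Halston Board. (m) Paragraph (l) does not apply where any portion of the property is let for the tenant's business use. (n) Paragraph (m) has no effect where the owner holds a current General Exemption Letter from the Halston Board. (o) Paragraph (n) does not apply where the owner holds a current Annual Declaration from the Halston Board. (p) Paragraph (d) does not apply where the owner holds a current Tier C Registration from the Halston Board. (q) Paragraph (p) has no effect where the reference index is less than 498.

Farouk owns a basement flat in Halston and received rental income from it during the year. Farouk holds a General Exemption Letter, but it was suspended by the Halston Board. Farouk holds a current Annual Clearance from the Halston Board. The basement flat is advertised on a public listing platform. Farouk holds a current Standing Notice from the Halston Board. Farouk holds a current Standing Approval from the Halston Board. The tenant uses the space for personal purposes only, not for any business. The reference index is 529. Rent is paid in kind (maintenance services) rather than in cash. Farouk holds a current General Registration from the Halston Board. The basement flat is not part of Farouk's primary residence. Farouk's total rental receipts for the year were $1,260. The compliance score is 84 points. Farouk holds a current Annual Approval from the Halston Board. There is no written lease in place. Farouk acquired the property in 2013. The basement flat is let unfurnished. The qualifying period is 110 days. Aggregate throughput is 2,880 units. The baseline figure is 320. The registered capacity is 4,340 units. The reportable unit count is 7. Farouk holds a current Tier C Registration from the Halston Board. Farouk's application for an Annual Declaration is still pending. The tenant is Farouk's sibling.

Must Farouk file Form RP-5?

Yes — Farouk must file Form RP-5.

Exception (a) requires that the property is part of the owner's primary residence; but the basement flat is not part of the primary residence, so (a) is unavailable.
Exception (b) requires that the property is let furnished; but the property is let unfurnished, so (b) is unavailable.
Exception (c) is satisfied on its face — rent is paid in kind; the compliance score is 84 points, less than the 93 points limit; the tenant is an immediate family member. Turning to paragraphs (h)–(o): (h) operates against (c): the qualifying period is 110 days, less than the 115 days limit. (i) would limit (h) — the property is publicly advertised — but (j) sets (i) aside: (j) operates against (i): a current General Registration is held. (k) is not triggered (the registered capacity is 4,340 units, not under 3,690 units), so (j) stands. (c) is therefore removed.
Exception (d)'s conditions are all satisfied: the reportable unit count is 7, meeting the 6 threshold; aggregate throughput is 2,880 units, meeting the 2,740 units threshold. But: (p) applies — a current Tier C Registration is held. (q) is inapplicable (the reference index is 529, not less than 498), so (p) stands. Exception (d) does not apply.
Exception (e) fails — total rental receipts for the year are $1,260, not below $1,120.
No exception displaces § 14.2.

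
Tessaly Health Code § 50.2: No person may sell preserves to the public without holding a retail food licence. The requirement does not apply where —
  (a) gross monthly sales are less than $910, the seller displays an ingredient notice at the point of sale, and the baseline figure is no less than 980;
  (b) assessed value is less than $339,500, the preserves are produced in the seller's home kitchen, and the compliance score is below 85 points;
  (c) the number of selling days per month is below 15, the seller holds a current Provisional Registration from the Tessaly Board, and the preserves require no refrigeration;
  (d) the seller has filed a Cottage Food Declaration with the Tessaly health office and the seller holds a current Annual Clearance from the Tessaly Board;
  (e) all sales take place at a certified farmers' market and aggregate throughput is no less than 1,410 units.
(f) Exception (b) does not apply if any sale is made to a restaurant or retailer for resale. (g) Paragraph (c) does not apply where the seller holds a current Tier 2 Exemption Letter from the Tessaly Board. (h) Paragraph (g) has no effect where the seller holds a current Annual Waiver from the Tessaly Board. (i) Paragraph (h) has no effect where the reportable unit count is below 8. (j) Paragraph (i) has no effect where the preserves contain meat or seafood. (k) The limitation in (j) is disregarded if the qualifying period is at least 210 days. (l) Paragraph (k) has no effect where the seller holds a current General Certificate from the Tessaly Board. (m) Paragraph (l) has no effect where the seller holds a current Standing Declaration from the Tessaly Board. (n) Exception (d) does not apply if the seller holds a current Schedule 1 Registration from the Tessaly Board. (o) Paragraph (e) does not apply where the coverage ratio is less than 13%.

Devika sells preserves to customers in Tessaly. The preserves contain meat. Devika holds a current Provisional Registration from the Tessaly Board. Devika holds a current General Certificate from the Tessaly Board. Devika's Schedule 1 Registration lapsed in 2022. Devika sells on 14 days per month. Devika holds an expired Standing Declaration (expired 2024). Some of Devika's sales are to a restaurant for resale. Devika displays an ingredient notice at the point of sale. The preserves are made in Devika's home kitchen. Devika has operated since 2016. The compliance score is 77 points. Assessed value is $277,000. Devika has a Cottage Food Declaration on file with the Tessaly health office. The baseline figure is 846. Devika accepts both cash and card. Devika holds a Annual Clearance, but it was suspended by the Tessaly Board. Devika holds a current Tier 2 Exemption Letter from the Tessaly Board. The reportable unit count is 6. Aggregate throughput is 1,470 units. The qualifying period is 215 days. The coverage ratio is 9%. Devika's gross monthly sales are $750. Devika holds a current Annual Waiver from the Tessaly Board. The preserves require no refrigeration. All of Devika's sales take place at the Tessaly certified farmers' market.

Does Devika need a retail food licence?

Exception (a) fails — the baseline figure is 846, short of 980.
Exception (b)'s conditions are all satisfied: assessed value is $277,000, less than the $339,500 limit; the preserves are home-kitchen produced; the compliance score is 77 points, below the 85 points limit. However, paragraph (f) must be considered: (f) operates against (b): some sales are to a restaurant for resale. (b) is therefore removed.
Exception (c)'s conditions are all satisfied: the number of selling days per month is 14, below the 15 limit; a current Provisional Registration is held; the preserves are shelf-stable. As to paragraphs (g)–(m): (g) is engaged (a current Tier 2 Exemption Letter is held), but is set aside by (h): (h) operates against (g): a current Annual Waiver is held. (i) would limit (h) — the reportable unit count is 6, below the 8 limit — but (j) sets (i) aside: (j) operates against (i): the preserves contain meat. (k) would limit (j) — the qualifying period is 215 days, meeting the 210 days threshold — but (l) sets (k) aside: (l) operates against (k): a current General Certificate is held. (m), which would lift (l), is inapplicable — no current Standing Declaration is held. Exception (c) stands.
Exception (d) fails — there is no Annual Clearance in force.
Exception (e) is satisfied on its face — all sales are at a certified farmers' market; aggregate throughput is 1,470 units, meeting the 1,410 units threshold. But applying paragraph (o): (o) operates against (e): the coverage ratio is 9%, less than the 13% limit. So (e) is unavailable.

No — exception (c) applies; Devika is not required to hold a retail food licence.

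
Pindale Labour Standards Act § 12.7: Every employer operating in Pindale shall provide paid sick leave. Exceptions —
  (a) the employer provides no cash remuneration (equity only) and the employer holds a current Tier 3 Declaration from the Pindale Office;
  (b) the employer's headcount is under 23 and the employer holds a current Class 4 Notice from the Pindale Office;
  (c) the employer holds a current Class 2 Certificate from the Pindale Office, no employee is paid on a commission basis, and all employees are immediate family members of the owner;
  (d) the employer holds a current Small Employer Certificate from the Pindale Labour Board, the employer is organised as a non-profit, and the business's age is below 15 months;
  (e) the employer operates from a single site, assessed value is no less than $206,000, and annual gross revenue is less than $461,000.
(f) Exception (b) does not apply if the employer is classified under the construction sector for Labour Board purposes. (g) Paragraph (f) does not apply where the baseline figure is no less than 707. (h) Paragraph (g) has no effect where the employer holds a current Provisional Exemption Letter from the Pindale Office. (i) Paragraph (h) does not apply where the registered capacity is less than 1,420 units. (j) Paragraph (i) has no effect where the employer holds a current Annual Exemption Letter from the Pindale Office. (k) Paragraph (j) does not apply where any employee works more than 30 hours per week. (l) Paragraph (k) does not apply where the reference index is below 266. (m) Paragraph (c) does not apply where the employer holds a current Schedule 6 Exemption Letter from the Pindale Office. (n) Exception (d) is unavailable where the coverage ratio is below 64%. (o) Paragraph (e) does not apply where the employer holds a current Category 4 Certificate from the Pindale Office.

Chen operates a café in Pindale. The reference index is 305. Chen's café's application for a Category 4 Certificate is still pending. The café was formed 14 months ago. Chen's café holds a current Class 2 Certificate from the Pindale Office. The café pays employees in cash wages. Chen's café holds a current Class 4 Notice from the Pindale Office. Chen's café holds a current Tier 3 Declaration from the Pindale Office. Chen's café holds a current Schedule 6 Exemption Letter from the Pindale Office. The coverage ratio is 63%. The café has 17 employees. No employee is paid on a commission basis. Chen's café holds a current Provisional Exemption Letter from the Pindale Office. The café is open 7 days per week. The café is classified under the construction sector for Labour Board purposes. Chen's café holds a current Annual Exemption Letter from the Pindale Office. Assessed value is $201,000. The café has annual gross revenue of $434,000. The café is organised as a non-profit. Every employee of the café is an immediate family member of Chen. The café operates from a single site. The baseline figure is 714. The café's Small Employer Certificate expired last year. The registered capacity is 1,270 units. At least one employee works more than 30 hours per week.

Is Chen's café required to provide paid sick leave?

Exception (a) does not apply: employees are paid cash wages.
Exception (b): the employer's headcount is 17, under the 23 limit; a current Class 4 Notice is held — every condition holds. Under paragraphs (f)–(l): (f) would limit (b) — the café is classified under the construction sector — but (g) sets (f) aside: (g) is triggered — the baseline figure is 714, meeting the 707 threshold. (h) operates (a current Provisional Exemption Letter is held), but is overridden by (i): (i) is engaged — the registered capacity is 1,270 units, less than the 1,420 units limit. (j) is engaged (a current Annual Exemption Letter is held), but is set aside by (k): (k) applies — at least one employee exceeds 30 hours/week. (l), which would lift (k), does not operate here — the reference index is 305, not below 266. (b) remains available.
Exception (c): a current Class 2 Certificate is held; no employee is paid on commission; every employee is an immediate family member — every condition holds. Turning to paragraph (m): (m) is engaged — a current Schedule 6 Exemption Letter is held. Exception (c) does not apply.
Exception (d) does not apply: the Small Employer Certificate has expired.
Exception (e) fails — assessed value is $201,000, short of $206,000.

No — exception (b) applies; Chen's café is not required to provide paid sick leave.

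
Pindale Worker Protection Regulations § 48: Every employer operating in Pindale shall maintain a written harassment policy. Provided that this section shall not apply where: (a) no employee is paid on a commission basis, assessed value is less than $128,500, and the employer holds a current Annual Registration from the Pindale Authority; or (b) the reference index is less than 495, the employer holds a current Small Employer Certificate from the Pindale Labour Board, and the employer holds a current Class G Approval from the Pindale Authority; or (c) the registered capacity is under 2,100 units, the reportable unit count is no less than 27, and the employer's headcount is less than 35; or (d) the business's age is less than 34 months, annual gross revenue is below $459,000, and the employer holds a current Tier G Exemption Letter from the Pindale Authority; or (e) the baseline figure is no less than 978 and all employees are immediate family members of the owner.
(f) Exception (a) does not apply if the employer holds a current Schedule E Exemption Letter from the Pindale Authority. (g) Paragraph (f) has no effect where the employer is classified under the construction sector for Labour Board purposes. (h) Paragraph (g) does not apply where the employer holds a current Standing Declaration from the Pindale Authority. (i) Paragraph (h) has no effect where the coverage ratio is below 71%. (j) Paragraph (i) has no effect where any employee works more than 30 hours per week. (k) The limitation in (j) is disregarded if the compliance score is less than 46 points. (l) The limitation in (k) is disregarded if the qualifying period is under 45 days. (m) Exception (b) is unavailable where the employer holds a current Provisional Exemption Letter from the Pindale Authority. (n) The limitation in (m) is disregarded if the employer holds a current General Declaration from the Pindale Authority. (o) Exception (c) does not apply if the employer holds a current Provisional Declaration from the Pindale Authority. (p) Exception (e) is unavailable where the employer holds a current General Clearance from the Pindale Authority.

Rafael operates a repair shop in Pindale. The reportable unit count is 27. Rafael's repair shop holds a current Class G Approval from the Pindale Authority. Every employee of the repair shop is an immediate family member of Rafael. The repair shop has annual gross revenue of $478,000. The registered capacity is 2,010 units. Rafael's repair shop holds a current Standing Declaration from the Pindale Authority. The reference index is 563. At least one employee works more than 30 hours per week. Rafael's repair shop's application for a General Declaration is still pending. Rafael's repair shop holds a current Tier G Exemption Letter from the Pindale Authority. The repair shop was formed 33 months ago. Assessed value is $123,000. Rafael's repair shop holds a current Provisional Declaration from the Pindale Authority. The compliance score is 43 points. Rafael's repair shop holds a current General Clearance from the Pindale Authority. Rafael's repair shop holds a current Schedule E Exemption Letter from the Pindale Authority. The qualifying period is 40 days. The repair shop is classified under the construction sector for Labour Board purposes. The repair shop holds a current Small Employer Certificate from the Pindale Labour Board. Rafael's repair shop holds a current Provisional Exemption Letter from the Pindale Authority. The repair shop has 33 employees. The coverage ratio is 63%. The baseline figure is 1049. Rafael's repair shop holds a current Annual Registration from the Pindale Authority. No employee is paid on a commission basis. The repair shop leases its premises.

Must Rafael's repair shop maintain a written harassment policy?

Exception (a): no employee is paid on commission; assessed value is $123,000, less than the $128,500 limit; a current Annual Registration is held — every condition holds. However, paragraphs (f)–(l) must be considered: (f) operates against (a): a current Schedule E Exemption Letter is held. (g) operates (the repair shop is classified under the construction sector), but is displaced by (h): (h) operates against (g): a current Standing Declaration is held. (i) is engaged (the coverage ratio is 63%, below the 71% limit), but is displaced by (j): (j) operates against (i): at least one employee exceeds 30 hours/week. (k) would limit (j) — the compliance score is 43 points, less than the 46 points limit — but (l) sets (k) aside: (l) operates against (k): the qualifying period is 40 days, under the 45 days limit. So (a) is unavailable.
Exception (b) fails — the reference index is 563, not less than 495.
Exception (c) is satisfied on its face — the registered capacity is 2,010 units, under the 2,100 units limit; the reportable unit count is 27, meeting the 27 threshold; the employer's headcount is 33, less than the 35 limit. But: (o) is triggered — a current Provisional Declaration is held. Exception (c) does not apply.
Exception (d) requires that annual gross revenue is below $459,000; but annual gross revenue is $478,000, not below $459,000, so (d) is unavailable.
Exception (e)'s conditions are all satisfied: the baseline figure is 1,049, meeting the 978 threshold; every employee is an immediate family member. But: (p) applies — a current General Clearance is held. Exception (e) does not apply.
Every exception is unavailable, so the rule governs.

Yes — Rafael's repair shop must maintain a written harassment policy.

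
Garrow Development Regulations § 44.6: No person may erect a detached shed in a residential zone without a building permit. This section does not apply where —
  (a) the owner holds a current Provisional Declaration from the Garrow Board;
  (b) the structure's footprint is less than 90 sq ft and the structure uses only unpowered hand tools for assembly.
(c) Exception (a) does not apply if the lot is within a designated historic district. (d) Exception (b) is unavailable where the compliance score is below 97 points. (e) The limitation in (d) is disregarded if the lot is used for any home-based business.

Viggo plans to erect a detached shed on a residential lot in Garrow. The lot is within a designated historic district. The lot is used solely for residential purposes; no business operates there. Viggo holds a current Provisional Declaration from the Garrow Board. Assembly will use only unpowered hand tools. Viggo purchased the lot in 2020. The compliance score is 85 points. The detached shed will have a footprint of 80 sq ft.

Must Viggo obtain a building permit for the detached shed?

Exception (a)'s conditions are all satisfied: a current Provisional Declaration is held. But: (c) is engaged — the lot is in a historic district. (a) is therefore removed.
All of (b)'s requirements are met (the structure's footprint is 80 sq ft, less than the 90 sq ft limit; assembly uses only hand tools). Turning to paragraphs (d)–(e): (d) operates against (b): the compliance score is 85 points, below the 97 points limit. (e) is not engaged (the lot is solely residential), so (d) stands. So (b) is unavailable.
Every exception is unavailable, so the rule governs.

Yes — Viggo must obtain a building permit.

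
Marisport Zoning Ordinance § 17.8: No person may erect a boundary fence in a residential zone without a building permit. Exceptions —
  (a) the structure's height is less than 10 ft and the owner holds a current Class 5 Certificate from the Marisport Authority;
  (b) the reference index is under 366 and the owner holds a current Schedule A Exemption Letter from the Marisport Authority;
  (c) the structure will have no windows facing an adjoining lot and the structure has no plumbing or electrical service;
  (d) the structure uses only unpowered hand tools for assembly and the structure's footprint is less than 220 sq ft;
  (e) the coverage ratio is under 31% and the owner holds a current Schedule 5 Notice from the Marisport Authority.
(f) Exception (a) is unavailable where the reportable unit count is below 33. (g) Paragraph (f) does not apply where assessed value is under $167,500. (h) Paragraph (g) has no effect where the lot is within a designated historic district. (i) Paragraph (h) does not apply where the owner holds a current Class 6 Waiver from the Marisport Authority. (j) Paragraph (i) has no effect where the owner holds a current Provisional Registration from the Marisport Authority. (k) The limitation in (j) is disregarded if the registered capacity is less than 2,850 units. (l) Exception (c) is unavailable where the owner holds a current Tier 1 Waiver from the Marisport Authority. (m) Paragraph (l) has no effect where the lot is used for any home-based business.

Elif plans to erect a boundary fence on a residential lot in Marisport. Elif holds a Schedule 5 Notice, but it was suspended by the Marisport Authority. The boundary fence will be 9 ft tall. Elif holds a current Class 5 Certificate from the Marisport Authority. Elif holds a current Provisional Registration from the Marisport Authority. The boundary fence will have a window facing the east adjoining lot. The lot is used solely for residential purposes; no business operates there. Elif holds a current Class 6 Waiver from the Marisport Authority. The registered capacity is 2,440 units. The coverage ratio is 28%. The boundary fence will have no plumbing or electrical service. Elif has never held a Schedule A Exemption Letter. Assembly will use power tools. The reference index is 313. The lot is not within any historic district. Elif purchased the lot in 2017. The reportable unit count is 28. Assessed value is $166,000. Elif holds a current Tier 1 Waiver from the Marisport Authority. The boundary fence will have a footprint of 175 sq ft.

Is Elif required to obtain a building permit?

No — exception (a) applies; Elif does not need a building permit.

All of (a)'s requirements are met (the structure's height is 9 ft, less than the 10 ft limit; a current Class 5 Certificate is held). Applying paragraphs (f)–(k): (f) would limit (a) — the reportable unit count is 28, below the 33 limit — but (g) sets (f) aside: (g) operates against (f): assessed value is $166,000, under the $167,500 limit. (h), which would lift (g), does not operate here — the lot is not in a historic district. So (a) applies.
Exception (b) does not apply: no current Schedule A Exemption Letter is held.
Exception (c) fails — a window faces an adjoining lot.
Exception (d) fails — assembly uses power tools.
Exception (e) fails — the Schedule 5 Notice is not current.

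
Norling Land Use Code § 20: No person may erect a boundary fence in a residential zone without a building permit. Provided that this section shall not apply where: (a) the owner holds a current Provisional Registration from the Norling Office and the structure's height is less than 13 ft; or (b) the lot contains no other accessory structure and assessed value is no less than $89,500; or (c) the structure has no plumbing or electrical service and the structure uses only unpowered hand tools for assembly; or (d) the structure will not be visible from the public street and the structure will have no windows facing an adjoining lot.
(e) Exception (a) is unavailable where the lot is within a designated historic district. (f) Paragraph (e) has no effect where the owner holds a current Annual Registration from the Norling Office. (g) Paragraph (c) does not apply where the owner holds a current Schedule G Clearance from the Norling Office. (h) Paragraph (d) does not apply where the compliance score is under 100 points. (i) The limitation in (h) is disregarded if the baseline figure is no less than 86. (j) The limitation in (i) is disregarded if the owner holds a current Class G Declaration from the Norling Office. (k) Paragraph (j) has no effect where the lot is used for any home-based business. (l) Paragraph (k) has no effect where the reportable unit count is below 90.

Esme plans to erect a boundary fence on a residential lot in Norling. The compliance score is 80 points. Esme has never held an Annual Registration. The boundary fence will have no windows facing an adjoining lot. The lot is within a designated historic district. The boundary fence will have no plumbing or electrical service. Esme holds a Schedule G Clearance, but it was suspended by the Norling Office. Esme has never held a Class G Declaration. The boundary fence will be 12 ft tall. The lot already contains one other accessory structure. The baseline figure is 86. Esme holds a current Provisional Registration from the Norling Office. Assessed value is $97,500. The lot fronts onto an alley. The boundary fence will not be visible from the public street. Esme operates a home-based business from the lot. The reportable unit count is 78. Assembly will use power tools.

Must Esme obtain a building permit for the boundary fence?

No — exception (d) applies; Esme does not need a building permit.

Exception (a) is satisfied on its face — a current Provisional Registration is held; the structure's height is 12 ft, less than the 13 ft limit. However, paragraphs (e)–(f) must be considered: (e) operates against (a): the lot is in a historic district. (f) is inapplicable (the Annual Registration is not current), so (e) stands. So (a) is unavailable.
Exception (b) requires that the lot contains no other accessory structure; but the lot already has another accessory structure, so (b) is unavailable.
Exception (c) requires that the structure uses only unpowered hand tools for assembly; but assembly uses power tools, so (c) is unavailable.
Exception (d) is satisfied on its face — the structure will not be visible from the street; no windows face an adjoining lot. Applying paragraphs (h)–(l): (h) operates (the compliance score is 80 points, under the 100 points limit), but is itself disapplied by (i): (i) operates against (h): the baseline figure is 86, meeting the 86 threshold. (j) is inapplicable (there is no Class G Declaration in force), so (i) stands. So (d) applies.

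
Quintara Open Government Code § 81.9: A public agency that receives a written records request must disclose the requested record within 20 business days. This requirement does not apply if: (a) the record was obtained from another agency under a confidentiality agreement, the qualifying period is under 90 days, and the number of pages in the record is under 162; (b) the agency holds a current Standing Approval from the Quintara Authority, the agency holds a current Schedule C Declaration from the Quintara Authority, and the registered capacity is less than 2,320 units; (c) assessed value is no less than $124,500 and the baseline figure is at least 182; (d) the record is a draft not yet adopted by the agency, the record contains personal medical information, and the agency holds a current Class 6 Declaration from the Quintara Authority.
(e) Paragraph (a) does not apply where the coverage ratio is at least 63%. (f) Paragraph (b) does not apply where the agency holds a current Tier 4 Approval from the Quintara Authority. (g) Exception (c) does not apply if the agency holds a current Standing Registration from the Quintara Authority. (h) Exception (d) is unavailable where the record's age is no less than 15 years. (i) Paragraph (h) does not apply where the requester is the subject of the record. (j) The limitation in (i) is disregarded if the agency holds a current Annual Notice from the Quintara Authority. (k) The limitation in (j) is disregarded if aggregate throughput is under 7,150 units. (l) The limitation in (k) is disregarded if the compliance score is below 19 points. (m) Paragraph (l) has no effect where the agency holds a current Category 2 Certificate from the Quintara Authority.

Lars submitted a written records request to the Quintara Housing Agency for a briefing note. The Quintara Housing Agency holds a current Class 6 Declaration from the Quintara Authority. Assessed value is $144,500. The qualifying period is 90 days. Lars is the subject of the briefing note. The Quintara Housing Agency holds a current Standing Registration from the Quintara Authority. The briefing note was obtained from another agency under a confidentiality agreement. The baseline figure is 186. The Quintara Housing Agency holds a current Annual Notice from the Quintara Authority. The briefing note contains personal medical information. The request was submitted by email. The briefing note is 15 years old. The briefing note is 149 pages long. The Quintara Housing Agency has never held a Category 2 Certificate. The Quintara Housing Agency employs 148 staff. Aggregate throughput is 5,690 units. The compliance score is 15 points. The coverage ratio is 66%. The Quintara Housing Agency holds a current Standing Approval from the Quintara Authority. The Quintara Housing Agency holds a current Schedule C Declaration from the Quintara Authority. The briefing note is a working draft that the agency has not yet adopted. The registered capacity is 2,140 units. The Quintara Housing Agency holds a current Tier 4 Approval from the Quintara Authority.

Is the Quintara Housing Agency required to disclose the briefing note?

Yes — the Quintara Housing Agency must disclose the briefing note.

Exception (a) does not apply: the qualifying period is 90 days, not under 90 days.
Exception (b): a current Standing Approval is held; a current Schedule C Declaration is held; the registered capacity is 2,140 units, less than the 2,320 units limit — every condition holds. Turning to paragraph (f): (f) is engaged — a current Tier 4 Approval is held. So (b) is unavailable.
Exception (c)'s conditions are all satisfied: assessed value is $144,500, meeting the $124,500 threshold; the baseline figure is 186, meeting the 182 threshold. But applying paragraph (g): (g) is triggered — a current Standing Registration is held. Exception (c) does not apply.
All of (d)'s requirements are met (the briefing note is an unadopted draft; the briefing note contains personal medical information; a current Class 6 Declaration is held). But: (h) operates against (d): the record's age is 15 years, meeting the 15 years threshold. (i) would limit (h) — Lars is the subject of the briefing note — but (j) sets (i) aside: (j) operates — a current Annual Notice is held. (k) is engaged (aggregate throughput is 5,690 units, under the 7,150 units limit), but is itself disapplied by (l): (l) is engaged — the compliance score is 15 points, below the 19 points limit. (m) is inapplicable (no current Category 2 Certificate is held), so (l) stands. (d) is therefore removed.
Every exception is unavailable, so the rule governs.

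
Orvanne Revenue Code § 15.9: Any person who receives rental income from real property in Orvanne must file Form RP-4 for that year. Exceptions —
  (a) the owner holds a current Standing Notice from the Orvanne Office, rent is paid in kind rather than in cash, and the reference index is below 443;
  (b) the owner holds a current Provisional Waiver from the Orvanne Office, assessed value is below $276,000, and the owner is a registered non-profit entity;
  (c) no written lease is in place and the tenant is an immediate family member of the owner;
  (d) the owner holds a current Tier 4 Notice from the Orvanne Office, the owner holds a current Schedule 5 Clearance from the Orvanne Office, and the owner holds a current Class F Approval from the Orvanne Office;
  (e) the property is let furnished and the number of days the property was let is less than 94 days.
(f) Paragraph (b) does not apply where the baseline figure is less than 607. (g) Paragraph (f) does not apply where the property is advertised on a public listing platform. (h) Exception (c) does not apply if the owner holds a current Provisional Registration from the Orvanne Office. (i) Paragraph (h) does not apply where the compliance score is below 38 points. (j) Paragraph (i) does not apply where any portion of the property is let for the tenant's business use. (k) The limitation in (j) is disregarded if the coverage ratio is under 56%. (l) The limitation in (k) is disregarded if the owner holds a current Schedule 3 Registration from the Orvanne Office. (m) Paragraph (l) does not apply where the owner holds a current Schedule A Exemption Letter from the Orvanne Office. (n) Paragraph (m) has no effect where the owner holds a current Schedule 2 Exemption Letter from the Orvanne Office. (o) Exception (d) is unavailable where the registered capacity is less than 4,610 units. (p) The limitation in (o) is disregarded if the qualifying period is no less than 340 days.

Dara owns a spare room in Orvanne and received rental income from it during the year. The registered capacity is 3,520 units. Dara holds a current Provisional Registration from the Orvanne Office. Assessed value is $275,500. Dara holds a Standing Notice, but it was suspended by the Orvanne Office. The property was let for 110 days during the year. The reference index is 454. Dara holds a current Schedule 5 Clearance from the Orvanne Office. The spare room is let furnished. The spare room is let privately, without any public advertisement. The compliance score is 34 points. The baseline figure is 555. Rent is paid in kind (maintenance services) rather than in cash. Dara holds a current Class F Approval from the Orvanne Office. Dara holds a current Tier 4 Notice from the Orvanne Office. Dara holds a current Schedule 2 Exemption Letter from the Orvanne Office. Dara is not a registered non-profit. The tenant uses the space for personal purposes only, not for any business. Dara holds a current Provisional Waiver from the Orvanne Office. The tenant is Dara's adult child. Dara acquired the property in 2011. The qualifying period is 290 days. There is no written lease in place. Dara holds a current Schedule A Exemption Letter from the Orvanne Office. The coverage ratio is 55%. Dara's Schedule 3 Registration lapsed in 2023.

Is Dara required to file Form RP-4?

No — exception (c) applies; Dara is not required to file Form RP-4.

Exception (a) requires that the owner holds a current Standing Notice from the Orvanne Office; but no current Standing Notice is held, so (a) is unavailable.
Exception (b) fails — Dara is not a registered non-profit.
Exception (c)'s conditions are all satisfied: there is no written lease; the tenant is an immediate family member. Applying paragraphs (h)–(n): (h) is triggered (a current Provisional Registration is held), but yields to (i): (i) operates against (h): the compliance score is 34 points, below the 38 points limit. (j), which would lift (i), is not triggered — the space is used for personal purposes only. (c) remains available.
Exception (d)'s conditions are all satisfied: a current Tier 4 Notice is held; a current Schedule 5 Clearance is held; a current Class F Approval is held. Turning to paragraphs (o)–(p): (o) operates against (d): the registered capacity is 3,520 units, less than the 4,610 units limit. (p) does not operate here (the qualifying period is 290 days, short of 340 days), so (o) stands. So (d) is unavailable.
Exception (e) fails — the number of days the property was let is 110 days, not less than 94 days.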